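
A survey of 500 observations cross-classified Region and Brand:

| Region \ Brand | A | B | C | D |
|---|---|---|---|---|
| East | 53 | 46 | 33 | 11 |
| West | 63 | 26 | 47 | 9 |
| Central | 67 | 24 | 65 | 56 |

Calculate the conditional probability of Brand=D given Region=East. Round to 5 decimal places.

Total with Region=East: 53 + 46 + 33 + 11 = 143.
P(Brand=D | Region=East) = 11/143 = 0.07692.

0.07692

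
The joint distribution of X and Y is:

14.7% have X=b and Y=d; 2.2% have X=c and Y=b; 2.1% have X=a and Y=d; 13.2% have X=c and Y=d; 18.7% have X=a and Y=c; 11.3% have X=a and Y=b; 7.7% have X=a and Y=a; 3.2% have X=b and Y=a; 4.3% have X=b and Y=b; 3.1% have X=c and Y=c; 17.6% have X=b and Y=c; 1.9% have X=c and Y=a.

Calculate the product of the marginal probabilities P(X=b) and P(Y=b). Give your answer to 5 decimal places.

0.07084

P(X=b) = 0.032 + 0.043 + 0.176 + 0.147 = 0.398.
P(Y=b) = 0.113 + 0.043 + 0.022 = 0.178.
Product: 0.398 × 0.178 = 0.07084.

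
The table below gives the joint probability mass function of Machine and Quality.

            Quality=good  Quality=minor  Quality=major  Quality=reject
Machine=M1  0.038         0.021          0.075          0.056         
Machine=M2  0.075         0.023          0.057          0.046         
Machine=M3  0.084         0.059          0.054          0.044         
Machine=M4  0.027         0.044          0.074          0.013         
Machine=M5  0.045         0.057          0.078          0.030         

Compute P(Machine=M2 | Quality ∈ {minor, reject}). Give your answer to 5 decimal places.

0.17557

P(Quality=minor) = 0.021 + 0.023 + 0.059 + 0.044 + 0.057 = 0.204.
P(Quality=reject) = 0.056 + 0.046 + 0.044 + 0.013 + 0.030 = 0.189.
P(Quality ∈ {minor, reject}) = 0.204 + 0.189 = 0.393; P(Machine=M2, Quality ∈ {minor, reject}) = 0.023 + 0.046 = 0.069.
P(Machine=M2 | Quality ∈ {minor, reject}) = 0.069/0.393 = 0.17557.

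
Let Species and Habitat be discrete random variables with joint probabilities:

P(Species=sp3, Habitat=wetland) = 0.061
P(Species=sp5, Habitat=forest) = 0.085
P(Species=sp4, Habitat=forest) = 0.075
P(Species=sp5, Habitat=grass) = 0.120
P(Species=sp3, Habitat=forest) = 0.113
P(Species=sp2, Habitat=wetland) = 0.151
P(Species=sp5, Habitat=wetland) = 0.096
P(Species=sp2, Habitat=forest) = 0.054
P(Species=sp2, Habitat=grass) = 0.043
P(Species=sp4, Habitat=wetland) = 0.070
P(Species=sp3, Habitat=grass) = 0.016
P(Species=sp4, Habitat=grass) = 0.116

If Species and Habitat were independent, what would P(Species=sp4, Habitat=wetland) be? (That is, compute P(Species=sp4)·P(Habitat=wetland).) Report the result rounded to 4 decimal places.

0.0987

P(Species=sp4) = 0.075 + 0.116 + 0.070 = 0.261.
P(Habitat=wetland) = 0.151 + 0.061 + 0.070 + 0.096 = 0.378.
Product: 0.261 × 0.378 = 0.0987.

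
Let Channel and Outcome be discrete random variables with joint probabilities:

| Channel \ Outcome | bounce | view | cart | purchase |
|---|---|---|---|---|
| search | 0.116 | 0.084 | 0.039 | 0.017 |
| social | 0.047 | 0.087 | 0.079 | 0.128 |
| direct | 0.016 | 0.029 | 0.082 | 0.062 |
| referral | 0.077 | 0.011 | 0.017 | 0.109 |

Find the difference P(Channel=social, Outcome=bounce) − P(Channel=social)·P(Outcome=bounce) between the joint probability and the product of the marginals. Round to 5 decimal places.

-0.04030

P(Channel=social) = 0.047 + 0.087 + 0.079 + 0.128 = 0.341.
P(Outcome=bounce) = 0.116 + 0.047 + 0.016 + 0.077 = 0.256.
P(Channel=social, Outcome=bounce) − P(Channel=social)P(Outcome=bounce) = 0.047 − 0.341×0.256 = -0.04030.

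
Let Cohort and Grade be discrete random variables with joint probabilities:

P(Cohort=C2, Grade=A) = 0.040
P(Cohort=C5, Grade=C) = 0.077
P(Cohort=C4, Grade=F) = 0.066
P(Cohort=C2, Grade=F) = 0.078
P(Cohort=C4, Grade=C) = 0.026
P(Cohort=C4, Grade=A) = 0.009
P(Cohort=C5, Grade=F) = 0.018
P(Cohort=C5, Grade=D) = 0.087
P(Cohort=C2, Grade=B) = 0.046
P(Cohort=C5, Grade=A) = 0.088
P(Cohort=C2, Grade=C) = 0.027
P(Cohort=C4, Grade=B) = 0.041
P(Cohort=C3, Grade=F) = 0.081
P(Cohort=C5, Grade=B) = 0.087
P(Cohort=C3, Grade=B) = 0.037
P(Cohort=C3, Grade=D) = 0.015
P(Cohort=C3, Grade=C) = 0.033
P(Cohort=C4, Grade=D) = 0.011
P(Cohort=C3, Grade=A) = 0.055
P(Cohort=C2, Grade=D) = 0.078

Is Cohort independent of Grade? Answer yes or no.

no

P(Cohort=C5) = 0.357 and P(Grade=F) = 0.243, so their product is 0.08675, but P(Cohort=C5, Grade=F) = 0.018. Since these differ, Cohort and Grade are not independent.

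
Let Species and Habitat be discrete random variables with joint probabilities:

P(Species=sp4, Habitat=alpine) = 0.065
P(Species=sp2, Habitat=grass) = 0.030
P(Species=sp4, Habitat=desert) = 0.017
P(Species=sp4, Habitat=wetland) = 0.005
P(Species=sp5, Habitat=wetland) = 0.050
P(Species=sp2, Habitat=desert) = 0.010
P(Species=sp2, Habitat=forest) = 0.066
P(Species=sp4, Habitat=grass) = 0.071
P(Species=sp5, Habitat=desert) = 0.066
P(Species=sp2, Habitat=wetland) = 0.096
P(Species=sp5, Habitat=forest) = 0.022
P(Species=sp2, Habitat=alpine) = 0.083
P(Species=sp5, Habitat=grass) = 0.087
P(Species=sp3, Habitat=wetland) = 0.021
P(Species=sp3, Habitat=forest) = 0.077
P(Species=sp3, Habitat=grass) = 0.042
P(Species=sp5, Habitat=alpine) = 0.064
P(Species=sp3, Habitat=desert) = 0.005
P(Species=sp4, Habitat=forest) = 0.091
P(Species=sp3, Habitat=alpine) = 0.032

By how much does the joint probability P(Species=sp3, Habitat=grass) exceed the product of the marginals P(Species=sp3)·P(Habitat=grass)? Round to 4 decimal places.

P(Species=sp3) = 0.077 + 0.042 + 0.021 + 0.005 + 0.032 = 0.177.
P(Habitat=grass) = 0.030 + 0.042 + 0.071 + 0.087 = 0.230.
P(Species=sp3, Habitat=grass) − P(Species=sp3)P(Habitat=grass) = 0.042 − 0.177×0.230 = 0.0013.

0.0013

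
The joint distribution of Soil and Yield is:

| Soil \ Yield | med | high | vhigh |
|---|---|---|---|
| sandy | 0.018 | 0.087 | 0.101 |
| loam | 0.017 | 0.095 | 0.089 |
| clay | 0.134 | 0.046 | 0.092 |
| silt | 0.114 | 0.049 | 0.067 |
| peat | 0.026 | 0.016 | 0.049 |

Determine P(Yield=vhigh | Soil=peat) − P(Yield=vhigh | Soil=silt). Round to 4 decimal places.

P(Soil=peat) = 0.026 + 0.016 + 0.049 = 0.091; P(Yield=vhigh | Soil=peat) = 0.049/0.091 = 0.53846.
P(Soil=silt) = 0.114 + 0.049 + 0.067 = 0.230; P(Yield=vhigh | Soil=silt) = 0.067/0.230 = 0.29130.
Difference = 0.2472.

0.2472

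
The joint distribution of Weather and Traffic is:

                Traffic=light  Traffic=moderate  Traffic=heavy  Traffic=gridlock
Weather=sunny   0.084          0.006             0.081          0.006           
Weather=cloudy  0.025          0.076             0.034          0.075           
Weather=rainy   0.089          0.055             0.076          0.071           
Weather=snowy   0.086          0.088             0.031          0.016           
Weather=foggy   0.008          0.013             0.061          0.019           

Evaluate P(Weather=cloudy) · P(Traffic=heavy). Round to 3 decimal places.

P(Weather=cloudy) = 0.025 + 0.076 + 0.034 + 0.075 = 0.210.
P(Traffic=heavy) = 0.081 + 0.034 + 0.076 + 0.031 + 0.061 = 0.283.
Product: 0.210 × 0.283 = 0.059.

0.059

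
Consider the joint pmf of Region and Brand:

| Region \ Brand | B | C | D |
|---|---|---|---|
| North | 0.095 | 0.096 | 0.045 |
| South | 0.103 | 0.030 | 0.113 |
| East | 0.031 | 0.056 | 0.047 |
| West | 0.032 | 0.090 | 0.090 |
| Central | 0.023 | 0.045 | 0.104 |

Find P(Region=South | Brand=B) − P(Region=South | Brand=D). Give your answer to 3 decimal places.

P(Brand=B) = 0.095 + 0.103 + 0.031 + 0.032 + 0.023 = 0.284; P(Region=South | Brand=B) = 0.103/0.284 = 0.3627.
P(Brand=D) = 0.045 + 0.113 + 0.047 + 0.090 + 0.104 = 0.399; P(Region=South | Brand=D) = 0.113/0.399 = 0.2832.
Difference = 0.079.

0.079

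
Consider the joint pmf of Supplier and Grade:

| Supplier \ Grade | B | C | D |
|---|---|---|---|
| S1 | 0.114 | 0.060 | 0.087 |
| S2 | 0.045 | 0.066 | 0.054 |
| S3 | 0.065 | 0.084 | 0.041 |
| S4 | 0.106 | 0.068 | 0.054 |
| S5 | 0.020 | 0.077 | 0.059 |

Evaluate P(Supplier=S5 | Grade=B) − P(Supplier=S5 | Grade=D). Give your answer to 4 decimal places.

P(Grade=B) = 0.114 + 0.045 + 0.065 + 0.106 + 0.020 = 0.350; P(Supplier=S5 | Grade=B) = 0.020/0.350 = 0.05714.
P(Grade=D) = 0.087 + 0.054 + 0.041 + 0.054 + 0.059 = 0.295; P(Supplier=S5 | Grade=D) = 0.059/0.295 = 0.20000.
Difference = -0.1429.

-0.1429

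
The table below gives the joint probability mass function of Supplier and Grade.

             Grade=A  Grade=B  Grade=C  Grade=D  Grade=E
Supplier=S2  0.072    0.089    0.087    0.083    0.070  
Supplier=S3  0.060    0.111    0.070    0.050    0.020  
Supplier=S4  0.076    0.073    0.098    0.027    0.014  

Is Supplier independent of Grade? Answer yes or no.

P(Supplier=S2) = 0.401 and P(Grade=E) = 0.104, so their product is 0.04170, but P(Supplier=S2, Grade=E) = 0.070. Since these differ, Supplier and Grade are not independent.

no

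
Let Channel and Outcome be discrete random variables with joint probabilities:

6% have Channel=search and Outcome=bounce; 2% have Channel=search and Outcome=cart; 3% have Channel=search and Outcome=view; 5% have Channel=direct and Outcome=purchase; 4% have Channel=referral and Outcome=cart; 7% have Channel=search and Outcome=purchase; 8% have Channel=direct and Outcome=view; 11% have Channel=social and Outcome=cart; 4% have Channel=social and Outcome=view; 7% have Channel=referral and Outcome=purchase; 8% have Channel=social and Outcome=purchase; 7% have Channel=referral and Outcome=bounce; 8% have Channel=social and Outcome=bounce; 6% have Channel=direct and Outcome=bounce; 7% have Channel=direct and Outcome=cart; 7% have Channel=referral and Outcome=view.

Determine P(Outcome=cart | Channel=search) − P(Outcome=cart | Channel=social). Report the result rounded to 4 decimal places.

P(Channel=search) = 0.06 + 0.03 + 0.02 + 0.07 = 0.18; P(Outcome=cart | Channel=search) = 0.02/0.18 = 0.11111.
P(Channel=social) = 0.08 + 0.04 + 0.11 + 0.08 = 0.31; P(Outcome=cart | Channel=social) = 0.11/0.31 = 0.35484.
Difference = -0.2437.

-0.2437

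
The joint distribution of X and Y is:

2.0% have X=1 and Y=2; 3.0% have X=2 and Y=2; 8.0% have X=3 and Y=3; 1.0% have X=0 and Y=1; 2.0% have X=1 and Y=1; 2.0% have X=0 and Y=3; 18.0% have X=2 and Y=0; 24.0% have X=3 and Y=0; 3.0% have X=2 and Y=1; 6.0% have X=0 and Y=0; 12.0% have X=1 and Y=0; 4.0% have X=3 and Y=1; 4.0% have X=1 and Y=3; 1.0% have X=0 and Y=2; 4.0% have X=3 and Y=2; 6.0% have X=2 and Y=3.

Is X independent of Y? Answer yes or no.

yes

Every cell satisfies P(X,Y) = P(X)·P(Y). For instance P(X=0) = 0.100, P(Y=0) = 0.600, and 0.100×0.600 = 0.060 matches the joint entry. So X and Y are independent.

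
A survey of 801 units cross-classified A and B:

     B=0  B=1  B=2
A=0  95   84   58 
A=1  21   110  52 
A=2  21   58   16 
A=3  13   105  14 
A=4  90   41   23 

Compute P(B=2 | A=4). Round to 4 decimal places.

0.1494

Total with A=4: 90 + 41 + 23 = 154.
P(B=2 | A=4) = 23/154 = 0.1494.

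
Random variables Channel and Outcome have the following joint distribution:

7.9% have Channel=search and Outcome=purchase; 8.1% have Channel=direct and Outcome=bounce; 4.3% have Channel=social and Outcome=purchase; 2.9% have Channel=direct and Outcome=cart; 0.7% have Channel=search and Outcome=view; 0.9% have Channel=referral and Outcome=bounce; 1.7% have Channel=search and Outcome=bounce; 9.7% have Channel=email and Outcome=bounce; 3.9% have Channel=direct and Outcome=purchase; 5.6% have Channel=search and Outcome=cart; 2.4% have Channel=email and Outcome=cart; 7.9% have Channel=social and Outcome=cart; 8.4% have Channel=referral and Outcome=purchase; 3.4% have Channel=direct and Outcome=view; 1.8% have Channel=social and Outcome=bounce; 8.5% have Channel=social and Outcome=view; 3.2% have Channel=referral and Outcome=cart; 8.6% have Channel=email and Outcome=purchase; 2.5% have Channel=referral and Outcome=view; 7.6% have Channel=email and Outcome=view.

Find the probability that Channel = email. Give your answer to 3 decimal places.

0.283

P(Channel=email) = 0.097 + 0.076 + 0.024 + 0.086 = 0.283.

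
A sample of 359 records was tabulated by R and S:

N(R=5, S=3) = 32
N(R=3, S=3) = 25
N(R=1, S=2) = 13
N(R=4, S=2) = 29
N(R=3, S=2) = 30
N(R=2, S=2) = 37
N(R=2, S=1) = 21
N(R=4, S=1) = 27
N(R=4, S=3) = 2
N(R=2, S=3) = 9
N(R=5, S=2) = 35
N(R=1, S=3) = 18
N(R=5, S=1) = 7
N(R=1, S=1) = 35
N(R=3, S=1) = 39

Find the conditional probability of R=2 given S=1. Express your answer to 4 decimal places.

Total with S=1: 35 + 21 + 39 + 27 + 7 = 129.
P(R=2 | S=1) = 21/129 = 0.1628.

0.1628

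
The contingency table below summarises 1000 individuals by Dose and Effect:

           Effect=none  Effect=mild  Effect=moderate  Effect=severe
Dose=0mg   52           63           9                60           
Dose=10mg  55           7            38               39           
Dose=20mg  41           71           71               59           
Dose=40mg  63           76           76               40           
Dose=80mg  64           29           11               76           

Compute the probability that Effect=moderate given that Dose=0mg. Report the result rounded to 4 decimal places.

Total with Dose=0mg: 52 + 63 + 9 + 60 = 184.
P(Effect=moderate | Dose=0mg) = 9/184 = 0.0489.

0.0489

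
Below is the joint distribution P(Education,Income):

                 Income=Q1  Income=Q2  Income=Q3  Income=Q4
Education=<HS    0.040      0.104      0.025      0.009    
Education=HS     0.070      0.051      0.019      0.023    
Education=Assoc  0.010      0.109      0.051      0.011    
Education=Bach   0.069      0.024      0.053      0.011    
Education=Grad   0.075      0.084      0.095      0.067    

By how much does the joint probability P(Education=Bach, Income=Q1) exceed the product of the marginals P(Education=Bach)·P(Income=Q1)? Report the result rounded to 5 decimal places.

0.02755

P(Education=Bach) = 0.069 + 0.024 + 0.053 + 0.011 = 0.157.
P(Income=Q1) = 0.040 + 0.070 + 0.010 + 0.069 + 0.075 = 0.264.
P(Education=Bach, Income=Q1) − P(Education=Bach)P(Income=Q1) = 0.069 − 0.157×0.264 = 0.02755.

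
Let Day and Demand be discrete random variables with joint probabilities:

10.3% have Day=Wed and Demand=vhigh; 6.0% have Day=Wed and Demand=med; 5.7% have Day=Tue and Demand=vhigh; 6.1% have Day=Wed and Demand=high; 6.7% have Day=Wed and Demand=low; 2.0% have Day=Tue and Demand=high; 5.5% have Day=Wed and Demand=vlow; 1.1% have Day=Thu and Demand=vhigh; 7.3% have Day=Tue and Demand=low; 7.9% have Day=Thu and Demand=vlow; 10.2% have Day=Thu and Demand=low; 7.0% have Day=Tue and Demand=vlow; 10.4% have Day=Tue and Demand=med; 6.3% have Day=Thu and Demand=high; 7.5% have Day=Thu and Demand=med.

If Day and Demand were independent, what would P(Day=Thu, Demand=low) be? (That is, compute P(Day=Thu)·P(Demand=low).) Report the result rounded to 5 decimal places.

P(Day=Thu) = 0.079 + 0.102 + 0.075 + 0.063 + 0.011 = 0.330.
P(Demand=low) = 0.073 + 0.067 + 0.102 = 0.242.
Product: 0.330 × 0.242 = 0.07986.

0.07986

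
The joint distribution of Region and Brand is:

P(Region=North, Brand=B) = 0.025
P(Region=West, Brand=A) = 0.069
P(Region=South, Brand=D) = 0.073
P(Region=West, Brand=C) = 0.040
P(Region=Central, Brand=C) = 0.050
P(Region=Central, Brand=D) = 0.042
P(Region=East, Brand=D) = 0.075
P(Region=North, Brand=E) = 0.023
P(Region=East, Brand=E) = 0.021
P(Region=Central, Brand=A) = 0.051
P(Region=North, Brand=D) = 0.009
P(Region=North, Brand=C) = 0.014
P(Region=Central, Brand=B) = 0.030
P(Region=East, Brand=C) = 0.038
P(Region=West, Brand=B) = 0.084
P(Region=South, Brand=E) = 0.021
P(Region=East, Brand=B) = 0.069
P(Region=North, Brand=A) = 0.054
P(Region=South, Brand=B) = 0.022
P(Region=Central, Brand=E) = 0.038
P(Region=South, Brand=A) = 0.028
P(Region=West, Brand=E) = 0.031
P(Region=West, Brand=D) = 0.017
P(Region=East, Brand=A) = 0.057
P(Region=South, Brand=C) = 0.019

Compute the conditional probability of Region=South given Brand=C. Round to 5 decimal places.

0.11801

P(Brand=C) = 0.014 + 0.019 + 0.038 + 0.040 + 0.050 = 0.161.
P(Region=South | Brand=C) = 0.019/0.161 = 0.11801.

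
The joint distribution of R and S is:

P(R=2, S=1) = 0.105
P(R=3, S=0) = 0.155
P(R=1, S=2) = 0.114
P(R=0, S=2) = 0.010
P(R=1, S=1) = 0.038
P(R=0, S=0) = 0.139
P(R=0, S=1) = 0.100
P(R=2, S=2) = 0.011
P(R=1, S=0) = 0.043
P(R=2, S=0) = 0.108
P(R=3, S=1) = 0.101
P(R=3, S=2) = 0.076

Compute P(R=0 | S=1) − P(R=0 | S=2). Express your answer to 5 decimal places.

0.24330

P(S=1) = 0.100 + 0.038 + 0.105 + 0.101 = 0.344; P(R=0 | S=1) = 0.100/0.344 = 0.290698.
P(S=2) = 0.010 + 0.114 + 0.011 + 0.076 = 0.211; P(R=0 | S=2) = 0.010/0.211 = 0.047393.
Difference = 0.24330.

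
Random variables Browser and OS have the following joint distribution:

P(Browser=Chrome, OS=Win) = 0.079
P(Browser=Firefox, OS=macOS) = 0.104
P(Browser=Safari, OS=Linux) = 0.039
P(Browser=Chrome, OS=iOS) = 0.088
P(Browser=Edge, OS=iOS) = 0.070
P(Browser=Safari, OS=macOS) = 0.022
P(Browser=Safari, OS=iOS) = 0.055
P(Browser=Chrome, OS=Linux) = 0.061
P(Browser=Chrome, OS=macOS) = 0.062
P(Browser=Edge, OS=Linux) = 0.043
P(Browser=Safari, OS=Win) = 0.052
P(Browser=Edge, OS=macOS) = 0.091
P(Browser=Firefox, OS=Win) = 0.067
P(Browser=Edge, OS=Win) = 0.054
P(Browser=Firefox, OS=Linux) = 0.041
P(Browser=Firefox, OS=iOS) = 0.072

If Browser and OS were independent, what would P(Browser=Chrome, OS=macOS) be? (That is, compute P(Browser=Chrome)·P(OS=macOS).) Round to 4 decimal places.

0.0809

P(Browser=Chrome) = 0.079 + 0.062 + 0.061 + 0.088 = 0.290.
P(OS=macOS) = 0.062 + 0.104 + 0.022 + 0.091 = 0.279.
Product: 0.290 × 0.279 = 0.0809.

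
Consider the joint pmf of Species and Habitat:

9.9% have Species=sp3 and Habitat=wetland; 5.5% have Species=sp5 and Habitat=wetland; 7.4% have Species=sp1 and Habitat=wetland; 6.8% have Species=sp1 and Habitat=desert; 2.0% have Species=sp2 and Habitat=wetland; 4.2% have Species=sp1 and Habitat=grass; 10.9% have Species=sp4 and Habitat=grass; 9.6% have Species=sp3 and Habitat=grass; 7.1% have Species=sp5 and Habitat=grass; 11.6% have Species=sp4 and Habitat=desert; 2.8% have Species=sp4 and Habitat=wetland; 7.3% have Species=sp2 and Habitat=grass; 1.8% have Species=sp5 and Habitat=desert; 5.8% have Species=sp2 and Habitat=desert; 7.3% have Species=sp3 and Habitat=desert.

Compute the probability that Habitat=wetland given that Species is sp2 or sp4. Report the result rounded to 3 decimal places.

0.119

P(Species=sp2) = 0.073 + 0.020 + 0.058 = 0.151.
P(Species=sp4) = 0.109 + 0.028 + 0.116 = 0.253.
P(Species ∈ {sp2, sp4}) = 0.151 + 0.253 = 0.404; P(Habitat=wetland, Species ∈ {sp2, sp4}) = 0.020 + 0.028 = 0.048.
P(Habitat=wetland | Species ∈ {sp2, sp4}) = 0.048/0.404 = 0.119.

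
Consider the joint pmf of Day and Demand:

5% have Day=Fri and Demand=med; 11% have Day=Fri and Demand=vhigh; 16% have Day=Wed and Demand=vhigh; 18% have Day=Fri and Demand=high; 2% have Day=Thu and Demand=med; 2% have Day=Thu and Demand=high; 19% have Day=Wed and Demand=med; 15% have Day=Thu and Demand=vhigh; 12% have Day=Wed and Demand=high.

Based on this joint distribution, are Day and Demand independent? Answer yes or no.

no

P(Day=Fri) = 0.34 and P(Demand=high) = 0.32, so their product is 0.1088, but P(Day=Fri, Demand=high) = 0.18. Since these differ, Day and Demand are not independent.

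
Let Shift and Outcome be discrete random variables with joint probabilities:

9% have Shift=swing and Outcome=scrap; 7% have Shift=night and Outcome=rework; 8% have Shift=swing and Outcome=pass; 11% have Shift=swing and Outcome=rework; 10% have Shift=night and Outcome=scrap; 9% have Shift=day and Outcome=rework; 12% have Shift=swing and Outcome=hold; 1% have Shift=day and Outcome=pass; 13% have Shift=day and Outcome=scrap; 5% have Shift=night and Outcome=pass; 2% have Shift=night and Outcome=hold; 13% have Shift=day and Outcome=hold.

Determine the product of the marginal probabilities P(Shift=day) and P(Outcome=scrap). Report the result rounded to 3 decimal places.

0.115

P(Shift=day) = 0.01 + 0.09 + 0.13 + 0.13 = 0.36.
P(Outcome=scrap) = 0.13 + 0.09 + 0.10 = 0.32.
Product: 0.36 × 0.32 = 0.115.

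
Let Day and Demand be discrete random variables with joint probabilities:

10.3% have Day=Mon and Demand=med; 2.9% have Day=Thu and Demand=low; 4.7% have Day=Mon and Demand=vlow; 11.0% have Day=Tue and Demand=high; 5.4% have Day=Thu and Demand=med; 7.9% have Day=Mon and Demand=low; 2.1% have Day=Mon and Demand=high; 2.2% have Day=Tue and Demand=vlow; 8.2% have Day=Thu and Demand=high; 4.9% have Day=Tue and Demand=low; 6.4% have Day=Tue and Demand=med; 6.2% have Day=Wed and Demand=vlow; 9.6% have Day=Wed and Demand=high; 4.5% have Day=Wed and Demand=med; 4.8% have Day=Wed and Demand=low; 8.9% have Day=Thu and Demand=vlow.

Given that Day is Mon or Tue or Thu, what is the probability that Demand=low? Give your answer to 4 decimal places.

0.2096

P(Day=Mon) = 0.047 + 0.079 + 0.103 + 0.021 = 0.250.
P(Day=Tue) = 0.022 + 0.049 + 0.064 + 0.110 = 0.245.
P(Day=Thu) = 0.089 + 0.029 + 0.054 + 0.082 = 0.254.
P(Day ∈ {Mon, Tue, Thu}) = 0.250 + 0.245 + 0.254 = 0.749; P(Demand=low, Day ∈ {Mon, Tue, Thu}) = 0.079 + 0.049 + 0.029 = 0.157.
P(Demand=low | Day ∈ {Mon, Tue, Thu}) = 0.157/0.749 = 0.2096.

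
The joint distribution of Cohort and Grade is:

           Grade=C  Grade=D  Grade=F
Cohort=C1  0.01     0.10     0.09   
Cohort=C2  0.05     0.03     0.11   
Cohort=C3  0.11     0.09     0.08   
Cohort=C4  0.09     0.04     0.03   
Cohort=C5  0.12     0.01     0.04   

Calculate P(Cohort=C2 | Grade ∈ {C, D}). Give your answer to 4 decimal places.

P(Grade=C) = 0.01 + 0.05 + 0.11 + 0.09 + 0.12 = 0.38.
P(Grade=D) = 0.10 + 0.03 + 0.09 + 0.04 + 0.01 = 0.27.
P(Grade ∈ {C, D}) = 0.38 + 0.27 = 0.65; P(Cohort=C2, Grade ∈ {C, D}) = 0.05 + 0.03 = 0.08.
P(Cohort=C2 | Grade ∈ {C, D}) = 0.08/0.65 = 0.1231.

0.1231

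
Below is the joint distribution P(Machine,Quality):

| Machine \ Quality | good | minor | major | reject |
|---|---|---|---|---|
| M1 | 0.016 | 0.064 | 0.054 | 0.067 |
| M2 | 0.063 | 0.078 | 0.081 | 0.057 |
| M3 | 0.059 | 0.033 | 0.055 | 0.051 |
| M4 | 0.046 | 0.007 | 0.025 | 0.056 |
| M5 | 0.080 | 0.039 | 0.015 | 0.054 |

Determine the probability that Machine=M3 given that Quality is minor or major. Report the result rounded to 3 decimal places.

0.195

P(Quality=minor) = 0.064 + 0.078 + 0.033 + 0.007 + 0.039 = 0.221.
P(Quality=major) = 0.054 + 0.081 + 0.055 + 0.025 + 0.015 = 0.230.
P(Quality ∈ {minor, major}) = 0.221 + 0.230 = 0.451; P(Machine=M3, Quality ∈ {minor, major}) = 0.033 + 0.055 = 0.088.
P(Machine=M3 | Quality ∈ {minor, major}) = 0.088/0.451 = 0.195.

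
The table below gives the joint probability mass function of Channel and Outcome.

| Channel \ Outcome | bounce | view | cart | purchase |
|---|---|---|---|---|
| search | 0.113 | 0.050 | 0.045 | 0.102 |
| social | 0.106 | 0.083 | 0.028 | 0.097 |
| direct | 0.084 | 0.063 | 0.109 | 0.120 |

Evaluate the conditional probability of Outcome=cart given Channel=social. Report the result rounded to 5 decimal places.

P(Channel=social) = 0.106 + 0.083 + 0.028 + 0.097 = 0.314.
P(Outcome=cart | Channel=social) = 0.028/0.314 = 0.08917.

0.08917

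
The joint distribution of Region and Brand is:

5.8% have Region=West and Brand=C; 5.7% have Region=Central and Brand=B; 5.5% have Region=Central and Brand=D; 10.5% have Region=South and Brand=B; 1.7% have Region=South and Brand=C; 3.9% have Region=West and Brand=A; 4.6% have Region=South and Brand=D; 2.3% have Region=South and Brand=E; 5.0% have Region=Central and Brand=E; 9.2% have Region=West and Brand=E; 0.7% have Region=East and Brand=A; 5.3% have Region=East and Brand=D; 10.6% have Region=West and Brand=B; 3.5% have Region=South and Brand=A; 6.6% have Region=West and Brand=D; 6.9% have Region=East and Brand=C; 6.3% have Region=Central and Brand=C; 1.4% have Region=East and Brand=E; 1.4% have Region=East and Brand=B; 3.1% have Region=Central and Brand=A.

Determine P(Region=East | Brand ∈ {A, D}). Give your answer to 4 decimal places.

P(Brand=A) = 0.035 + 0.007 + 0.039 + 0.031 = 0.112.
P(Brand=D) = 0.046 + 0.053 + 0.066 + 0.055 = 0.220.
P(Brand ∈ {A, D}) = 0.112 + 0.220 = 0.332; P(Region=East, Brand ∈ {A, D}) = 0.007 + 0.053 = 0.060.
P(Region=East | Brand ∈ {A, D}) = 0.060/0.332 = 0.1807.

0.1807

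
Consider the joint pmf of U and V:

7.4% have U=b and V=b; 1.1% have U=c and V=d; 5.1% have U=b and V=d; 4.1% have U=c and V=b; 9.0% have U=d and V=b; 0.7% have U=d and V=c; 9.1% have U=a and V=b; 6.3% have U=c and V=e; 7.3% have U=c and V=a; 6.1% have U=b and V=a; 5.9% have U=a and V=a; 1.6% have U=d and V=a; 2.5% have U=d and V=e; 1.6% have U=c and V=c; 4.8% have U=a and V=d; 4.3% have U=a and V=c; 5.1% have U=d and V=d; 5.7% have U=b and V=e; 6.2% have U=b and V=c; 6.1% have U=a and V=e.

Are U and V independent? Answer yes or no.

P(U=d) = 0.189 and P(V=b) = 0.296, so their product is 0.05594, but P(U=d, V=b) = 0.090. Since these differ, U and V are not independent.

no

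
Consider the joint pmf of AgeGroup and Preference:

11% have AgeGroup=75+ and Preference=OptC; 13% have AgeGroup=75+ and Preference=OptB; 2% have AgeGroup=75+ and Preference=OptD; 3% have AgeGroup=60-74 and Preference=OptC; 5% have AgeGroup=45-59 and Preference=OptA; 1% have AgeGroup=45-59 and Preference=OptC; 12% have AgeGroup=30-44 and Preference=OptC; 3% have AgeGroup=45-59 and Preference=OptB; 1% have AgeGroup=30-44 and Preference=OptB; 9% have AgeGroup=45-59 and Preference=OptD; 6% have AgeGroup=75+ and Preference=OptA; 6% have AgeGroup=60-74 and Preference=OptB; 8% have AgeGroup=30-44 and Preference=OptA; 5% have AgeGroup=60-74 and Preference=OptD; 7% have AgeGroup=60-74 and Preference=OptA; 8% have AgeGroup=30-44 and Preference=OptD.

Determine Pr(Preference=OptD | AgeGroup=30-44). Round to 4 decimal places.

0.2759

P(AgeGroup=30-44) = 0.08 + 0.01 + 0.12 + 0.08 = 0.29.
P(Preference=OptD | AgeGroup=30-44) = 0.08/0.29 = 0.2759.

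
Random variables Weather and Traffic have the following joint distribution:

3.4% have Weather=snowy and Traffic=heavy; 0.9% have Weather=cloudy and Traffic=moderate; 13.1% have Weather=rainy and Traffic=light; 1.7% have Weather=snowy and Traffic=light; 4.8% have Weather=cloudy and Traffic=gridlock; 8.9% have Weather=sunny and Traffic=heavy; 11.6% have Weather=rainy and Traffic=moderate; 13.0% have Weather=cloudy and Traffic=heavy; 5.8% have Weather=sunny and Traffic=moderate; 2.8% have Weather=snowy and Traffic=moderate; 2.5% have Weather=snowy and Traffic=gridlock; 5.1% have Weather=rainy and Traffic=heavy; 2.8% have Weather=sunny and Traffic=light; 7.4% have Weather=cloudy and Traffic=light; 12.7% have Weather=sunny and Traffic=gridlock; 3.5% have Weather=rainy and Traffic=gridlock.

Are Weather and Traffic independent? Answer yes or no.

no

P(Weather=sunny) = 0.302 and P(Traffic=gridlock) = 0.235, so their product is 0.07097, but P(Weather=sunny, Traffic=gridlock) = 0.127. Since these differ, Weather and Traffic are not independent.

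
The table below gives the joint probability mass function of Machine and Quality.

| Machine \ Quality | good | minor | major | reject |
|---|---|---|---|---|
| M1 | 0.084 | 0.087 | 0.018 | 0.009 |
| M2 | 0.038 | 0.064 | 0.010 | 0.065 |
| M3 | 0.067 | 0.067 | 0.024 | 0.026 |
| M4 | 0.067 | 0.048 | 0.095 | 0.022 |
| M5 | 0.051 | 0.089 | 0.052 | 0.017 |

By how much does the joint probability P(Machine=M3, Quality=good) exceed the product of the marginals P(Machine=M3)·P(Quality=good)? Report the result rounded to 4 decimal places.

P(Machine=M3) = 0.067 + 0.067 + 0.024 + 0.026 = 0.184.
P(Quality=good) = 0.084 + 0.038 + 0.067 + 0.067 + 0.051 = 0.307.
P(Machine=M3, Quality=good) − P(Machine=M3)P(Quality=good) = 0.067 − 0.184×0.307 = 0.0105.

0.0105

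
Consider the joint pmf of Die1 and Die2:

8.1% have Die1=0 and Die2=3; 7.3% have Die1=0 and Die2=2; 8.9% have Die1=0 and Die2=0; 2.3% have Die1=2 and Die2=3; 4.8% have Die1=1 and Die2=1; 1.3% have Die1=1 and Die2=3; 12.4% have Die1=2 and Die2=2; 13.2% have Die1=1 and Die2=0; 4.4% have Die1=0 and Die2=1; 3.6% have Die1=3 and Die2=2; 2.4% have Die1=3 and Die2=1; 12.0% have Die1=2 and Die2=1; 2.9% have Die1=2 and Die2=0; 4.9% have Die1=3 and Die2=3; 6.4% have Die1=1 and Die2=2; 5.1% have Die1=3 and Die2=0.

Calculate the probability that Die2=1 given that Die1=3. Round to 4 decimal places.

P(Die1=3) = 0.051 + 0.024 + 0.036 + 0.049 = 0.160.
P(Die2=1 | Die1=3) = 0.024/0.160 = 0.1500.

0.1500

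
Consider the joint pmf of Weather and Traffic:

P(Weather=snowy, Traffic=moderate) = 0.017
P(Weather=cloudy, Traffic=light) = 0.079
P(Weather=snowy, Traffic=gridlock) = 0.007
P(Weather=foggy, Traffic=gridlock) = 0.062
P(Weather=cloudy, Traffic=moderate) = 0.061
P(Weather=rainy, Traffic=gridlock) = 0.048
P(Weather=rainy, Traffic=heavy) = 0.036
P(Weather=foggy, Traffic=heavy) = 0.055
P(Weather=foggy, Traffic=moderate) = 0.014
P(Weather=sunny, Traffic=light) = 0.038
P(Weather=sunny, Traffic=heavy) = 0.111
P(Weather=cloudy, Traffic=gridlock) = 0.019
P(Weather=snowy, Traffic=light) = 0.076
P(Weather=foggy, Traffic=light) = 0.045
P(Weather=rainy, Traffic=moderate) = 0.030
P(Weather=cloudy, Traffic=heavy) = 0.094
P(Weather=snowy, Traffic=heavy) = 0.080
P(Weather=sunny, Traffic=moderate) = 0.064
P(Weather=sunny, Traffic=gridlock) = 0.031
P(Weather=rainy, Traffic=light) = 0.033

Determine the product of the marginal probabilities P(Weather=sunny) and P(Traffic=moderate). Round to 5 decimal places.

P(Weather=sunny) = 0.038 + 0.064 + 0.111 + 0.031 = 0.244.
P(Traffic=moderate) = 0.064 + 0.061 + 0.030 + 0.017 + 0.014 = 0.186.
Product: 0.244 × 0.186 = 0.04538.

0.04538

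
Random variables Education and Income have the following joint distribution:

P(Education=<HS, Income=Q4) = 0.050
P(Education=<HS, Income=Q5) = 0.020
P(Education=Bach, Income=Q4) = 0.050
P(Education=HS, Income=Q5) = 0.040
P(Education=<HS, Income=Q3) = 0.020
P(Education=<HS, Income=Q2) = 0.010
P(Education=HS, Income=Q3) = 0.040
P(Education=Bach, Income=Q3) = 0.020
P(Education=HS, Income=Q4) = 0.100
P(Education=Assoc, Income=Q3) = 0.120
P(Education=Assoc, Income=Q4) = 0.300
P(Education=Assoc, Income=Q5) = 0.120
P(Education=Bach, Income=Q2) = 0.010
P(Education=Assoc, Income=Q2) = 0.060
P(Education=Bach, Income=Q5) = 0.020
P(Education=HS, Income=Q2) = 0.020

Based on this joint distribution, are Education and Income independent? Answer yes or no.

yes

Every cell satisfies P(Education,Income) = P(Education)·P(Income). For instance P(Education=<HS) = 0.100, P(Income=Q5) = 0.200, and 0.100×0.200 = 0.020 matches the joint entry. So Education and Income are independent.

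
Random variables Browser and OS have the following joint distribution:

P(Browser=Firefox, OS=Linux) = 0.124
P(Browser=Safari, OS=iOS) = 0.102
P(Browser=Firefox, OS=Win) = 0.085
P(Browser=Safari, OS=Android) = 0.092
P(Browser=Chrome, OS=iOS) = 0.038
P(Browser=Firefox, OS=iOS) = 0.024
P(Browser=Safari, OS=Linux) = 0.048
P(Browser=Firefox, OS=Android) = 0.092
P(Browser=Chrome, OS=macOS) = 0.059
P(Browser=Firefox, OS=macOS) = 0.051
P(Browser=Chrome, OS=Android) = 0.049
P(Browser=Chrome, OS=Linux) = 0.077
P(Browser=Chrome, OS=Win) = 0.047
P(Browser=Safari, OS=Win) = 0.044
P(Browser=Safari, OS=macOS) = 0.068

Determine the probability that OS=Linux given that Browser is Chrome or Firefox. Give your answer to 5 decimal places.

P(Browser=Chrome) = 0.047 + 0.059 + 0.077 + 0.038 + 0.049 = 0.270.
P(Browser=Firefox) = 0.085 + 0.051 + 0.124 + 0.024 + 0.092 = 0.376.
P(Browser ∈ {Chrome, Firefox}) = 0.270 + 0.376 = 0.646; P(OS=Linux, Browser ∈ {Chrome, Firefox}) = 0.077 + 0.124 = 0.201.
P(OS=Linux | Browser ∈ {Chrome, Firefox}) = 0.201/0.646 = 0.31115.

0.31115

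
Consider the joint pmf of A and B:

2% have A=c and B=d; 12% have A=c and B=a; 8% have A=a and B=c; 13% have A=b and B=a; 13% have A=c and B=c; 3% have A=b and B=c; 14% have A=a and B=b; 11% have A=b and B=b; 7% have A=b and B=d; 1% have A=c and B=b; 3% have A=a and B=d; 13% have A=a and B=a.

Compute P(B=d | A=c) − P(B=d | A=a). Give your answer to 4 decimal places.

P(A=c) = 0.12 + 0.01 + 0.13 + 0.02 = 0.28; P(B=d | A=c) = 0.02/0.28 = 0.07143.
P(A=a) = 0.13 + 0.14 + 0.08 + 0.03 = 0.38; P(B=d | A=a) = 0.03/0.38 = 0.07895.
Difference = -0.0075.

-0.0075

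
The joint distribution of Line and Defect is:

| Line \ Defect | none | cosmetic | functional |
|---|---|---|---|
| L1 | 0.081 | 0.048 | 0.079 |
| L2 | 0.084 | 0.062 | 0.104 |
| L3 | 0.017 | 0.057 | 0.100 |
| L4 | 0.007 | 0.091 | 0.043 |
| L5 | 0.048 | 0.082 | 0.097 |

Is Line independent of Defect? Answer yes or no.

P(Line=L4) = 0.141 and P(Defect=cosmetic) = 0.340, so their product is 0.04794, but P(Line=L4, Defect=cosmetic) = 0.091. Since these differ, Line and Defect are not independent.

no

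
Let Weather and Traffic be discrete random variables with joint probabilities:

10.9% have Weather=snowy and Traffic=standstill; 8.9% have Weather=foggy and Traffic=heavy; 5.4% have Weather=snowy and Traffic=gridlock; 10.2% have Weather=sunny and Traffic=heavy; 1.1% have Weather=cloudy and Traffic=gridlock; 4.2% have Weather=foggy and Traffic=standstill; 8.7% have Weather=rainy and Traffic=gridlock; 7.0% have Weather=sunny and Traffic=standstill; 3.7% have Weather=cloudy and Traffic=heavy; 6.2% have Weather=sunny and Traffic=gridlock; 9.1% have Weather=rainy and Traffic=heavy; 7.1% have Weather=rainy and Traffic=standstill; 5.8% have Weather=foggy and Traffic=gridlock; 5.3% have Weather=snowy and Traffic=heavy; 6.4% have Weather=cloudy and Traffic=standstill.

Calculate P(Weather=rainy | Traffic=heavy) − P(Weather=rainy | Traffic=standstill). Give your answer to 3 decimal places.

0.045

P(Traffic=heavy) = 0.102 + 0.037 + 0.091 + 0.053 + 0.089 = 0.372; P(Weather=rainy | Traffic=heavy) = 0.091/0.372 = 0.2446.
P(Traffic=standstill) = 0.070 + 0.064 + 0.071 + 0.109 + 0.042 = 0.356; P(Weather=rainy | Traffic=standstill) = 0.071/0.356 = 0.1994.
Difference = 0.045.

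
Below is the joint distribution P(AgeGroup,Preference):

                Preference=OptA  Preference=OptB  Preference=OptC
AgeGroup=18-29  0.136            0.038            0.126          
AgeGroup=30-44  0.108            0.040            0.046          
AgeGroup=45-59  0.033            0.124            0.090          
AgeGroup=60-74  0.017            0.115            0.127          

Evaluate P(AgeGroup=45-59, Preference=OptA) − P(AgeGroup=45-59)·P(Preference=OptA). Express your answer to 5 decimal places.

P(AgeGroup=45-59) = 0.033 + 0.124 + 0.090 = 0.247.
P(Preference=OptA) = 0.136 + 0.108 + 0.033 + 0.017 = 0.294.
P(AgeGroup=45-59, Preference=OptA) − P(AgeGroup=45-59)P(Preference=OptA) = 0.033 − 0.247×0.294 = -0.03962.

-0.03962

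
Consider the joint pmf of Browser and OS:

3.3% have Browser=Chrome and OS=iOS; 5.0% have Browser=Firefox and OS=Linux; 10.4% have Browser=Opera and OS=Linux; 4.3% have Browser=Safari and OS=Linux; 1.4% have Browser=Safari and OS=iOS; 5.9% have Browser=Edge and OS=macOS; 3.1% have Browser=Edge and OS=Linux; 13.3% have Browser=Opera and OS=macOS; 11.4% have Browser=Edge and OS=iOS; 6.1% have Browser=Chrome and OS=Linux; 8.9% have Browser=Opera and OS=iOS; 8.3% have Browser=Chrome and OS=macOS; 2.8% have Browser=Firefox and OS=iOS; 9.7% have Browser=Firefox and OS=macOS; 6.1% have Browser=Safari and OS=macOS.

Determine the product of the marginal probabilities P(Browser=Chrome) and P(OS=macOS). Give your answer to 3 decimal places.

P(Browser=Chrome) = 0.083 + 0.061 + 0.033 = 0.177.
P(OS=macOS) = 0.083 + 0.097 + 0.061 + 0.059 + 0.133 = 0.433.
Product: 0.177 × 0.433 = 0.077.

0.077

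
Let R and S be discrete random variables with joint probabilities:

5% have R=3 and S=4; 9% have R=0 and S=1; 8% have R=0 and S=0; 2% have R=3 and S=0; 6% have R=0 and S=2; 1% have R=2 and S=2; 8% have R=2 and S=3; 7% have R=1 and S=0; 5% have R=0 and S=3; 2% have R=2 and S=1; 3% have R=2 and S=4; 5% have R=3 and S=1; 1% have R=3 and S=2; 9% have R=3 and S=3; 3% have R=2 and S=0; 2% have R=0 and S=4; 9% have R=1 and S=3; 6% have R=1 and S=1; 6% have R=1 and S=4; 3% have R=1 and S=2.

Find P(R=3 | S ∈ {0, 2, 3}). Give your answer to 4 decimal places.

P(S=0) = 0.08 + 0.07 + 0.03 + 0.02 = 0.20.
P(S=2) = 0.06 + 0.03 + 0.01 + 0.01 = 0.11.
P(S=3) = 0.05 + 0.09 + 0.08 + 0.09 = 0.31.
P(S ∈ {0, 2, 3}) = 0.20 + 0.11 + 0.31 = 0.62; P(R=3, S ∈ {0, 2, 3}) = 0.02 + 0.01 + 0.09 = 0.12.
P(R=3 | S ∈ {0, 2, 3}) = 0.12/0.62 = 0.1935.

0.1935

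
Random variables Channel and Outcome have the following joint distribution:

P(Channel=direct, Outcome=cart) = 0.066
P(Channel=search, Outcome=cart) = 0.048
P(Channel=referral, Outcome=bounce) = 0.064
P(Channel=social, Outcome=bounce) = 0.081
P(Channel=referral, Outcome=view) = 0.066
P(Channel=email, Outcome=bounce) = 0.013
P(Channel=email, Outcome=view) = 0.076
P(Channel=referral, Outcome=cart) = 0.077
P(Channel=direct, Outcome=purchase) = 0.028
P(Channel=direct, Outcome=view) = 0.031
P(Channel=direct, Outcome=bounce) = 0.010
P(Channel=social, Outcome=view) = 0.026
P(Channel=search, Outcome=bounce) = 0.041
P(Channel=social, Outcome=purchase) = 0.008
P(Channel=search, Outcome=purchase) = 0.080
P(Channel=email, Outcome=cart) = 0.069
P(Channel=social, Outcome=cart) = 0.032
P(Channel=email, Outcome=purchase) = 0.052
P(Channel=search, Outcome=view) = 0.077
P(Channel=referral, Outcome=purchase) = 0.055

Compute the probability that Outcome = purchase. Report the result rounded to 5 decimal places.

P(Outcome=purchase) = 0.052 + 0.080 + 0.008 + 0.028 + 0.055 = 0.223.

0.22300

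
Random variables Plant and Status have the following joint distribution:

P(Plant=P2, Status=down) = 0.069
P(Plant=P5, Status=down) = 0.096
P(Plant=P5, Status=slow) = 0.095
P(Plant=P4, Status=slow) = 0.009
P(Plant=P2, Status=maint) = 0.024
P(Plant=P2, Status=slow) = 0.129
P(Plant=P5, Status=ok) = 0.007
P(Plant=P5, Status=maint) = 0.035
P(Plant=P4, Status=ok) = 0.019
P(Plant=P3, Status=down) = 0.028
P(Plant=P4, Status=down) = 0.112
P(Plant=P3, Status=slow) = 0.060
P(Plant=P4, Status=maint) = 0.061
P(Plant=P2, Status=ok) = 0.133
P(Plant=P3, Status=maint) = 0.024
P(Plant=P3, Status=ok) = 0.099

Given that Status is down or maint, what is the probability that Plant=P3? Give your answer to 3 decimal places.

0.116

P(Status=down) = 0.069 + 0.028 + 0.112 + 0.096 = 0.305.
P(Status=maint) = 0.024 + 0.024 + 0.061 + 0.035 = 0.144.
P(Status ∈ {down, maint}) = 0.305 + 0.144 = 0.449; P(Plant=P3, Status ∈ {down, maint}) = 0.028 + 0.024 = 0.052.
P(Plant=P3 | Status ∈ {down, maint}) = 0.052/0.449 = 0.116.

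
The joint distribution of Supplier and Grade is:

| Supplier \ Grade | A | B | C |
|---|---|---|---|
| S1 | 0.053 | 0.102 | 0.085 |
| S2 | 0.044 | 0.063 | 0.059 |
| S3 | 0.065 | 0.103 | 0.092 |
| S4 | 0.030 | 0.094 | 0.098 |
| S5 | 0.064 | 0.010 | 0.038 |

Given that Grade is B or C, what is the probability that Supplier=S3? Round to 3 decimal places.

0.262

P(Grade=B) = 0.102 + 0.063 + 0.103 + 0.094 + 0.010 = 0.372.
P(Grade=C) = 0.085 + 0.059 + 0.092 + 0.098 + 0.038 = 0.372.
P(Grade ∈ {B, C}) = 0.372 + 0.372 = 0.744; P(Supplier=S3, Grade ∈ {B, C}) = 0.103 + 0.092 = 0.195.
P(Supplier=S3 | Grade ∈ {B, C}) = 0.195/0.744 = 0.262.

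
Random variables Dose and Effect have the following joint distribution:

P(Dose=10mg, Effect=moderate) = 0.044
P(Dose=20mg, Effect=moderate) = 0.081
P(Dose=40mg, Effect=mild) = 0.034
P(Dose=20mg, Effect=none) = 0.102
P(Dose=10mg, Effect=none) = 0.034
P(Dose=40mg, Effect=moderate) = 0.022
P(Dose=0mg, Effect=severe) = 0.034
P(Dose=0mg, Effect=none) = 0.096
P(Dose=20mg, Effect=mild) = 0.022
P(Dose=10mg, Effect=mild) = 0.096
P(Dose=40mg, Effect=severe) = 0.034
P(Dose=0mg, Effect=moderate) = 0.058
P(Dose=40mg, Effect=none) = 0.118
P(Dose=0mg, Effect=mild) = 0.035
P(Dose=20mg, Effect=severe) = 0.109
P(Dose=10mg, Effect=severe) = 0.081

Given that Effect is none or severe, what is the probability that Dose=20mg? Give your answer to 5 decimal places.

P(Effect=none) = 0.096 + 0.034 + 0.102 + 0.118 = 0.350.
P(Effect=severe) = 0.034 + 0.081 + 0.109 + 0.034 = 0.258.
P(Effect ∈ {none, severe}) = 0.350 + 0.258 = 0.608; P(Dose=20mg, Effect ∈ {none, severe}) = 0.102 + 0.109 = 0.211.
P(Dose=20mg | Effect ∈ {none, severe}) = 0.211/0.608 = 0.34704.

0.34704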